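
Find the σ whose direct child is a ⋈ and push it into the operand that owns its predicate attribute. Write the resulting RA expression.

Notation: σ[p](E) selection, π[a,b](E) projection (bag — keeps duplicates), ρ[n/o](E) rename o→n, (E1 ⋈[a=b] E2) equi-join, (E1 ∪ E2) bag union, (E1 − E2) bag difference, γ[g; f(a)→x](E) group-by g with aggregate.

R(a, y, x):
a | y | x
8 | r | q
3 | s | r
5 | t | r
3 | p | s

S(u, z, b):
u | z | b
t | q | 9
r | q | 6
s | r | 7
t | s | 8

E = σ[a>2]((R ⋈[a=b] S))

σ filters on a, owned by the left side.
E' = (σ[a>2](R) ⋈[a=b] S)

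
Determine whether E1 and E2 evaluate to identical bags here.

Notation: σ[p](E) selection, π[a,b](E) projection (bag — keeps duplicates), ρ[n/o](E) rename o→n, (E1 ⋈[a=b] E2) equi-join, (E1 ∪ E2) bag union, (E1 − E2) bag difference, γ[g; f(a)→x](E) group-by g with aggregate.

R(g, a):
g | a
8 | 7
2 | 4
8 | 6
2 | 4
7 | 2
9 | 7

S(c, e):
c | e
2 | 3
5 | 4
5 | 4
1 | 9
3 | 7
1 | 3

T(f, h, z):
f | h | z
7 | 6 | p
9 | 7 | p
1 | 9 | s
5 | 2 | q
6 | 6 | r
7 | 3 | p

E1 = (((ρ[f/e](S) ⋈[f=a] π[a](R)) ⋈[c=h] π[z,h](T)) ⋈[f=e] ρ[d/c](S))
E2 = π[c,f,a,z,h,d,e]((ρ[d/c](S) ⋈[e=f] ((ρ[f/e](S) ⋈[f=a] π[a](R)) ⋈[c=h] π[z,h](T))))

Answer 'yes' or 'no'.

E1 stepwise |·|:
  S → 6
  ρ[f/e](S) → 6
  R → 6
  π[a](R) → 6
  (ρ[f/e](S) ⋈[f=a] π[a](R)) → 6
  T → 6
  π[z,h](T) → 6
  ((ρ[f/e](S) ⋈[f=a] π[a](R)) ⋈[c=h] π[z,h](T)) → 2
  S → 6
  ρ[d/c](S) → 6
  (((ρ[f/e](S) ⋈[f=a] π[a](R)) ⋈[c=h] π[z,h](T)) ⋈[f=e] ρ[d/c](S)) → 2
E2 stepwise |·|:
  S → 6
  ρ[d/c](S) → 6
  S → 6
  ρ[f/e](S) → 6
  R → 6
  π[a](R) → 6
  (ρ[f/e](S) ⋈[f=a] π[a](R)) → 6
  T → 6
  π[z,h](T) → 6
  ((ρ[f/e](S) ⋈[f=a] π[a](R)) ⋈[c=h] π[z,h](T)) → 2
  (ρ[d/c](S) ⋈[e=f] ((ρ[f/e](S) ⋈[f=a] π[a](R)) ⋈[c=h] π[z,h](T))) → 2
  π[c,f,a,z,h,d,e]((ρ[d/c](S) ⋈[e=f] ((ρ[f/e](S) ⋈[f=a] π[a](R)) ⋈[c=h] π[z,h](T)))) → 2

E1 and E2 produce the same multiset:
c | f | a | z | h | d | e
3 | 7 | 7 | p | 3 | 3 | 7
3 | 7 | 7 | p | 3 | 3 | 7

yes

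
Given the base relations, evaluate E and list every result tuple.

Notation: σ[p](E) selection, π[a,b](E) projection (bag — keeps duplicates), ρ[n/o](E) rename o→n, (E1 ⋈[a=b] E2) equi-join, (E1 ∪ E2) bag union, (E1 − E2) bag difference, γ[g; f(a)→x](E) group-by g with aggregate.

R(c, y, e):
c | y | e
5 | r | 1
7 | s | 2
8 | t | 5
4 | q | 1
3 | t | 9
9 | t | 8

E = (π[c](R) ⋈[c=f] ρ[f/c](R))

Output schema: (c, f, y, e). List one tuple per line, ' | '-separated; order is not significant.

Row counts bottom-up:
  R → 6
  π[c](R) → 6
  R → 6
  ρ[f/c](R) → 6
  (π[c](R) ⋈[c=f] ρ[f/c](R)) → 6

== RESULT ==
c | f | y | e
3 | 3 | t | 9
4 | 4 | q | 1
5 | 5 | r | 1
7 | 7 | s | 2
8 | 8 | t | 5
9 | 9 | t | 8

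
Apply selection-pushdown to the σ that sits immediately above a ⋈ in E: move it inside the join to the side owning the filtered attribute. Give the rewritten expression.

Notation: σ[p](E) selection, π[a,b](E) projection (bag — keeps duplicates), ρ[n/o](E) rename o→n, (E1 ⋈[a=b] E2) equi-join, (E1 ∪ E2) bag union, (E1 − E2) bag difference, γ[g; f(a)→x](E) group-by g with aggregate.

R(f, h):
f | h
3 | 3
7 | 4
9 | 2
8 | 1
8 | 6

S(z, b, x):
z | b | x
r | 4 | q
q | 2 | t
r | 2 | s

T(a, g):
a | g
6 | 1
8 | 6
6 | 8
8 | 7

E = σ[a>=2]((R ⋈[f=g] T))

σ filters on a, owned by the right side.
E' = (R ⋈[f=g] σ[a>=2](T))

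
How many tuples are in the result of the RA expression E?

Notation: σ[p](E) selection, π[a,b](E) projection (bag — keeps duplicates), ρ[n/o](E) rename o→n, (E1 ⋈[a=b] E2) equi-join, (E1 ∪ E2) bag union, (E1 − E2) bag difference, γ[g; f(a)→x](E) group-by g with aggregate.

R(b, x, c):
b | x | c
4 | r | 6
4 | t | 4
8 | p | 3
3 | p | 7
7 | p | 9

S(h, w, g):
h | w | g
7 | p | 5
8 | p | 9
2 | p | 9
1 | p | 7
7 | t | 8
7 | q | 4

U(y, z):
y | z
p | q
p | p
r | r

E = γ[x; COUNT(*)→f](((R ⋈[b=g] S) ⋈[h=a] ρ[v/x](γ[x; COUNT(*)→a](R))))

Stepwise |·|:
  R → 5
  S → 6
  (R ⋈[b=g] S) → 4
  R → 5
  γ[x; COUNT(*)→a](R) → 3
  ρ[v/x](γ[x; COUNT(*)→a](R)) → 3
  ((R ⋈[b=g] S) ⋈[h=a] ρ[v/x](γ[x; COUNT(*)→a](R))) → 2
  γ[x; COUNT(*)→f](((R ⋈[b=g] S) ⋈[h=a] ρ[v/x](γ[x; COUNT(*)→a](R)))) → 1

|E| = 1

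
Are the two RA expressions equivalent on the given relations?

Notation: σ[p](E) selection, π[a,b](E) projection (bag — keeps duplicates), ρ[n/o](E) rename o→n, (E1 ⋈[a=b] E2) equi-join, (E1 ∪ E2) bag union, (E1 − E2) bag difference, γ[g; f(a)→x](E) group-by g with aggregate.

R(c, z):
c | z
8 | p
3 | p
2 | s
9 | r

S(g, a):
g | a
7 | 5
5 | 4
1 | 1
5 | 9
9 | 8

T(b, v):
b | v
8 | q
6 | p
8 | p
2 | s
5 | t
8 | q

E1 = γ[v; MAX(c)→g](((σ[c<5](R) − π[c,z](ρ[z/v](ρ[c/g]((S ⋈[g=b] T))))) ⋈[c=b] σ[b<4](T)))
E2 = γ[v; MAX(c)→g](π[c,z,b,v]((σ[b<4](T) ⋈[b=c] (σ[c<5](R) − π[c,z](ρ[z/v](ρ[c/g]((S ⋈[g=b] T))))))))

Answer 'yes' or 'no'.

E1 subexpression sizes:
  R → 4
  σ[c<5](R) → 2
  S → 5
  T → 6
  (S ⋈[g=b] T) → 2
  ρ[c/g]((S ⋈[g=b] T)) → 2
  ρ[z/v](ρ[c/g]((S ⋈[g=b] T))) → 2
  π[c,z](ρ[z/v](ρ[c/g]((S ⋈[g=b] T)))) → 2
  (σ[c<5](R) − π[c,z](ρ[z/v](ρ[c/g]((S ⋈[g=b] T))))) → 2
  T → 6
  σ[b<4](T) → 1
  ((σ[c<5](R) − π[c,z](ρ[z/v](ρ[c/g]((S ⋈[g=b] T))))) ⋈[c=b] σ[b<4](T)) → 1
  γ[v; MAX(c)→g](((σ[c<5](R) − π[c,z](ρ[z/v](ρ[c/g]((S ⋈[g=b] T))))) ⋈[c=b] σ[b<4](T))) → 1
E2 subexpression sizes:
  T → 6
  σ[b<4](T) → 1
  R → 4
  σ[c<5](R) → 2
  S → 5
  T → 6
  (S ⋈[g=b] T) → 2
  ρ[c/g]((S ⋈[g=b] T)) → 2
  ρ[z/v](ρ[c/g]((S ⋈[g=b] T))) → 2
  π[c,z](ρ[z/v](ρ[c/g]((S ⋈[g=b] T)))) → 2
  (σ[c<5](R) − π[c,z](ρ[z/v](ρ[c/g]((S ⋈[g=b] T))))) → 2
  (σ[b<4](T) ⋈[b=c] (σ[c<5](R) − π[c,z](ρ[z/v](ρ[c/g]((S ⋈[g=b] T)))))) → 1
  π[c,z,b,v]((σ[b<4](T) ⋈[b=c] (σ[c<5](R) − π[c,z](ρ[z/v](ρ[c/g]((S ⋈[g=b] T))))))) → 1
  γ[v; MAX(c)→g](π[c,z,b,v]((σ[b<4](T) ⋈[b=c] (σ[c<5](R) − π[c,z](ρ[z/v](ρ[c/g]((S ⋈[g=b] T)))))))) → 1

E1 and E2 produce the same multiset:
v | g
s | 2

yes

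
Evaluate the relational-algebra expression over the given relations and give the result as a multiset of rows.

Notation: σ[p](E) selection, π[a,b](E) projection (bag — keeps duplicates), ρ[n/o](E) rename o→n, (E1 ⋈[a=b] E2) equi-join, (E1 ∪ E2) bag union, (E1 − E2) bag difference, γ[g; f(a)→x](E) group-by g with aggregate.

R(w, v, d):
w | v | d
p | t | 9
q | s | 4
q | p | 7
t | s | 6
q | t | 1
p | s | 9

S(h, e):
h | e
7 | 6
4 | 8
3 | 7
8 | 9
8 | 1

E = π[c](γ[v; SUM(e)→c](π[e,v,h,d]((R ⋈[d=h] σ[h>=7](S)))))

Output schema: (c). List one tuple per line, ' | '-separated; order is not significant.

Per-node cardinality:
  R → 6
  S → 5
  σ[h>=7](S) → 3
  (R ⋈[d=h] σ[h>=7](S)) → 1
  π[e,v,h,d]((R ⋈[d=h] σ[h>=7](S))) → 1
  γ[v; SUM(e)→c](π[e,v,h,d]((R ⋈[d=h] σ[h>=7](S)))) → 1
  π[c](γ[v; SUM(e)→c](π[e,v,h,d]((R ⋈[d=h] σ[h>=7](S))))) → 1

== RESULT ==
c
6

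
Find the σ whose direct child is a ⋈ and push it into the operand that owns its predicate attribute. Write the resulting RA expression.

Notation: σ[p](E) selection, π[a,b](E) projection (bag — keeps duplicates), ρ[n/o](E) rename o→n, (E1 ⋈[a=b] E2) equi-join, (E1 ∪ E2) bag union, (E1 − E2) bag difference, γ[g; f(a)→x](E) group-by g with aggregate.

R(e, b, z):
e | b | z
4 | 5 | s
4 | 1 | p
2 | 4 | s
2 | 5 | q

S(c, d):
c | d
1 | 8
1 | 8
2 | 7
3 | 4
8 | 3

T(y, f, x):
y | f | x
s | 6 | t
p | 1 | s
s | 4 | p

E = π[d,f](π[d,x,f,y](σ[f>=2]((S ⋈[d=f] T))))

σ filters on f, owned by the right side.
E' = π[d,f](π[d,x,f,y]((S ⋈[d=f] σ[f>=2](T))))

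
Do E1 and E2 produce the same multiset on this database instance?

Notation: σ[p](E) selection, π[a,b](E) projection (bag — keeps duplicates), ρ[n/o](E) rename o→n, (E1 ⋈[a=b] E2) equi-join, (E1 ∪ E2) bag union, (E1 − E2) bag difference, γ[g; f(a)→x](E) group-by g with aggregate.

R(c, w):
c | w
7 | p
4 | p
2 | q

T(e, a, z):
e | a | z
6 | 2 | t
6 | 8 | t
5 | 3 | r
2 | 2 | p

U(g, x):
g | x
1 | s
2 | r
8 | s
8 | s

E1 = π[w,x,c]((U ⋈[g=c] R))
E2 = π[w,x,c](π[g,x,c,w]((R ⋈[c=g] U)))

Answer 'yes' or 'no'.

E1 row counts bottom-up:
  U → 4
  R → 3
  (U ⋈[g=c] R) → 1
  π[w,x,c]((U ⋈[g=c] R)) → 1
E2 row counts bottom-up:
  R → 3
  U → 4
  (R ⋈[c=g] U) → 1
  π[g,x,c,w]((R ⋈[c=g] U)) → 1
  π[w,x,c](π[g,x,c,w]((R ⋈[c=g] U))) → 1

E1 and E2 produce the same multiset:
w | x | c
q | r | 2

yes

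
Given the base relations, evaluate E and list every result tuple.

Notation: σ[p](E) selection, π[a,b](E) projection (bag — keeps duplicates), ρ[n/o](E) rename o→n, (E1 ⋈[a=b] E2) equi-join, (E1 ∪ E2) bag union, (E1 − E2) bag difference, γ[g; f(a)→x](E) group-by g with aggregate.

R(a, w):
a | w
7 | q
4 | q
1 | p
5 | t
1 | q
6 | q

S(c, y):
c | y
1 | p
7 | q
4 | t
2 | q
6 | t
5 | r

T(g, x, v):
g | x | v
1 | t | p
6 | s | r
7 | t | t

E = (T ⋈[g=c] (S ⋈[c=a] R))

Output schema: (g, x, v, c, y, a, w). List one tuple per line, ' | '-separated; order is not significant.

Subexpression sizes:
  T → 3
  S → 6
  R → 6
  (S ⋈[c=a] R) → 6
  (T ⋈[g=c] (S ⋈[c=a] R)) → 4

== RESULT ==
g | x | v | c | y | a | w
1 | t | p | 1 | p | 1 | p
1 | t | p | 1 | p | 1 | q
6 | s | r | 6 | t | 6 | q
7 | t | t | 7 | q | 7 | q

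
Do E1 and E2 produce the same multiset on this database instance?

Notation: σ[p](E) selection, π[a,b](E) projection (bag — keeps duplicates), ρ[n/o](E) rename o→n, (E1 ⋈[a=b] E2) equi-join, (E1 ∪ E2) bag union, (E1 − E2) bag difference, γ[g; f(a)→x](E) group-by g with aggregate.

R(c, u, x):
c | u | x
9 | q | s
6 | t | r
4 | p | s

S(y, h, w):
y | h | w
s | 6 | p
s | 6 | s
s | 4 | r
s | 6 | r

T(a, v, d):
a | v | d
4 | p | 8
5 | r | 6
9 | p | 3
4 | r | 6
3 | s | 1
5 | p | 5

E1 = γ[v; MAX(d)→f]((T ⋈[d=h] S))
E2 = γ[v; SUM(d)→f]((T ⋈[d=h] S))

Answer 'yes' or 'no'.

E1 row counts bottom-up:
  T → 6
  S → 4
  (T ⋈[d=h] S) → 6
  γ[v; MAX(d)→f]((T ⋈[d=h] S)) → 1
E2 row counts bottom-up:
  T → 6
  S → 4
  (T ⋈[d=h] S) → 6
  γ[v; SUM(d)→f]((T ⋈[d=h] S)) → 1

E1 result:
v | f
r | 6
E2 result:
v | f
r | 36
Witness: ('r', 36) appears 0× in E1 but 1× in E2.

no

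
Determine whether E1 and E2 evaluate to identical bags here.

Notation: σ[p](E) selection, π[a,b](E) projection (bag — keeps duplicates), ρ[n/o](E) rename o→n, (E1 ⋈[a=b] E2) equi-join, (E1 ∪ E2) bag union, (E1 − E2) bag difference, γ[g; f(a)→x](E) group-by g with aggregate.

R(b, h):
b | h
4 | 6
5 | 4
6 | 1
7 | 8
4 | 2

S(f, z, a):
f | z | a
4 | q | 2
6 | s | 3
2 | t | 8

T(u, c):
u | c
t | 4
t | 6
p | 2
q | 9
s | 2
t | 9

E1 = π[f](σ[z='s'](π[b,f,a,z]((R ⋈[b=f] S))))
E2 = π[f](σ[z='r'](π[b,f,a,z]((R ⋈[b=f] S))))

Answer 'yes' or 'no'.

E1 stepwise |·|:
  R → 5
  S → 3
  (R ⋈[b=f] S) → 3
  π[b,f,a,z]((R ⋈[b=f] S)) → 3
  σ[z='s'](π[b,f,a,z]((R ⋈[b=f] S))) → 1
  π[f](σ[z='s'](π[b,f,a,z]((R ⋈[b=f] S)))) → 1
E2 stepwise |·|:
  R → 5
  S → 3
  (R ⋈[b=f] S) → 3
  π[b,f,a,z]((R ⋈[b=f] S)) → 3
  σ[z='r'](π[b,f,a,z]((R ⋈[b=f] S))) → 0
  π[f](σ[z='r'](π[b,f,a,z]((R ⋈[b=f] S)))) → 0

E1 result:
f
6
E2 result:
f
(0 rows)
Witness: (6,) appears 1× in E1 but 0× in E2.

no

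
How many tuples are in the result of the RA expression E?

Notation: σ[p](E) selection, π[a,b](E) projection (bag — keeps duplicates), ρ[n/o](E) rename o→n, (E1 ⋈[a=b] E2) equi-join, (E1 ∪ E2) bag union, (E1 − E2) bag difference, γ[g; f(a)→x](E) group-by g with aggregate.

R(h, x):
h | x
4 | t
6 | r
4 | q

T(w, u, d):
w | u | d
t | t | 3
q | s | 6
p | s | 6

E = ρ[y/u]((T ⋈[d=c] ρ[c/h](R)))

Stepwise |·|:
  T → 3
  R → 3
  ρ[c/h](R) → 3
  (T ⋈[d=c] ρ[c/h](R)) → 2
  ρ[y/u]((T ⋈[d=c] ρ[c/h](R))) → 2

|E| = 2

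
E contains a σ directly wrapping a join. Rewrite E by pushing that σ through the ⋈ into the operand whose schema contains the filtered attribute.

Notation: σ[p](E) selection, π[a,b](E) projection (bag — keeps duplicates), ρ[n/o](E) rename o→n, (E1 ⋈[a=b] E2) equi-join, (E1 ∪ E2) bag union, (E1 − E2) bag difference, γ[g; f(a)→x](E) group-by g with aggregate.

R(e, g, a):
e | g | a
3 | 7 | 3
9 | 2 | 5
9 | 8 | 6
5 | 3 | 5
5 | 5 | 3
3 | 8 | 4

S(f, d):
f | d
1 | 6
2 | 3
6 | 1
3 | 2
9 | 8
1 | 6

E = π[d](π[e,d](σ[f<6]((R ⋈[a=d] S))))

σ filters on f, owned by the right side.
E' = π[d](π[e,d]((R ⋈[a=d] σ[f<6](S))))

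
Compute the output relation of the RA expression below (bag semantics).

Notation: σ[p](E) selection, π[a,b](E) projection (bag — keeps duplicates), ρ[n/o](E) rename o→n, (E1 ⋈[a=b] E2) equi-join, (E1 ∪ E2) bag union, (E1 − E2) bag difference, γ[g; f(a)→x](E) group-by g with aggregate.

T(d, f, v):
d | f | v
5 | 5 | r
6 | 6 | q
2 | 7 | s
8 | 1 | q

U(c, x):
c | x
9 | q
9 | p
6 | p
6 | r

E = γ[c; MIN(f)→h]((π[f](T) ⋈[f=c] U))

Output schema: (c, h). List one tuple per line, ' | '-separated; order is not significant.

Row counts bottom-up:
  T → 4
  π[f](T) → 4
  U → 4
  (π[f](T) ⋈[f=c] U) → 2
  γ[c; MIN(f)→h]((π[f](T) ⋈[f=c] U)) → 1

== RESULT ==
c | h
6 | 6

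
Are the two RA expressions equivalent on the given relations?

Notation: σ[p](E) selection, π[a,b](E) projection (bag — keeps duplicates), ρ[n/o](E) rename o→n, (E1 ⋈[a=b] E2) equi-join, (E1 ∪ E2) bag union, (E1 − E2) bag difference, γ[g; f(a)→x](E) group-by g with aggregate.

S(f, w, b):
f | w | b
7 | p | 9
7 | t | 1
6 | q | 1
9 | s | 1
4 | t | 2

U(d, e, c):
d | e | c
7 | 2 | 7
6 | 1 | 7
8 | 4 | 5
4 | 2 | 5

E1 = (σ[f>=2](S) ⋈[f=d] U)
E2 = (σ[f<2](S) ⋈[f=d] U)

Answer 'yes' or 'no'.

E1 subexpression sizes:
  S → 5
  σ[f>=2](S) → 5
  U → 4
  (σ[f>=2](S) ⋈[f=d] U) → 4
E2 subexpression sizes:
  S → 5
  σ[f<2](S) → 0
  U → 4
  (σ[f<2](S) ⋈[f=d] U) → 0

E1 result:
f | w | b | d | e | c
4 | t | 2 | 4 | 2 | 5
6 | q | 1 | 6 | 1 | 7
7 | p | 9 | 7 | 2 | 7
7 | t | 1 | 7 | 2 | 7
E2 result:
f | w | b | d | e | c
(0 rows)
Witness: (7, 't', 1, 7, 2, 7) appears 1× in E1 but 0× in E2.

no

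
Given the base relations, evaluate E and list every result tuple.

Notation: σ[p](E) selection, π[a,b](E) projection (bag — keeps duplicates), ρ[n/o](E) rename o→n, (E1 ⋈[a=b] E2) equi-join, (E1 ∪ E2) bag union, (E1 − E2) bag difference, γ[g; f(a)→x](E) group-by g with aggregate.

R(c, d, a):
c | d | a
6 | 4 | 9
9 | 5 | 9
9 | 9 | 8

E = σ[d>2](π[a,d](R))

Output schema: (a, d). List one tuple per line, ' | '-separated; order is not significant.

Row counts bottom-up:
  R → 3
  π[a,d](R) → 3
  σ[d>2](π[a,d](R)) → 3

== RESULT ==
a | d
8 | 9
9 | 4
9 | 5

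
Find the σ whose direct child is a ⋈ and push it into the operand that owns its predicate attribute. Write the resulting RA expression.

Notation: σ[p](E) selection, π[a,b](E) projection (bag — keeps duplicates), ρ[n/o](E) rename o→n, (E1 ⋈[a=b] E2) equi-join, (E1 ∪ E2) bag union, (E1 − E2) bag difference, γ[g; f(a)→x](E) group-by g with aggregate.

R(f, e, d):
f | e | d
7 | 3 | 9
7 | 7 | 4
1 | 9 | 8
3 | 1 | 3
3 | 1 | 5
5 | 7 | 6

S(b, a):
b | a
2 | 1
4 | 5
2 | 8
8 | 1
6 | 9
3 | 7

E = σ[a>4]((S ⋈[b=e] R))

σ filters on a, owned by the left side.
E' = (σ[a>4](S) ⋈[b=e] R)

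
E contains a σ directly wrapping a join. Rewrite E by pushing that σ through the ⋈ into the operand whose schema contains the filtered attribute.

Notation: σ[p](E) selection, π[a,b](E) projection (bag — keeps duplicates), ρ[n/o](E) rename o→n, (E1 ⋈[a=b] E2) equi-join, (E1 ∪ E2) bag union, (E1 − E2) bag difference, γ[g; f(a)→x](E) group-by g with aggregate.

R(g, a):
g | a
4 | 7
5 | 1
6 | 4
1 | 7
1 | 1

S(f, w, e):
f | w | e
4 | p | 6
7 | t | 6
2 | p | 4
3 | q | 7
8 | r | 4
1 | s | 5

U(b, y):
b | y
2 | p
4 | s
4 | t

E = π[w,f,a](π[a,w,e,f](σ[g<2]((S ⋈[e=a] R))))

σ filters on g, owned by the right side.
E' = π[w,f,a](π[a,w,e,f]((S ⋈[e=a] σ[g<2](R))))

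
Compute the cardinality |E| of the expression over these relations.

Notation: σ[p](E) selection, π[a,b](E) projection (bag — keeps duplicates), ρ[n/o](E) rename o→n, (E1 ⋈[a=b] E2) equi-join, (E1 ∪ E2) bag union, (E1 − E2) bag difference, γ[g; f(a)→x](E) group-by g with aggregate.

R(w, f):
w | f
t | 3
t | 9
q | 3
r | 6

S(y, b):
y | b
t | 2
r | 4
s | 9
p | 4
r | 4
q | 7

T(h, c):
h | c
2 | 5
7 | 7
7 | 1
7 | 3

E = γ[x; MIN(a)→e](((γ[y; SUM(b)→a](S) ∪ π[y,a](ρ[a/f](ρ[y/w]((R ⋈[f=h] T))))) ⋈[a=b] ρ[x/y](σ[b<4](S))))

Subexpression sizes:
  S → 6
  γ[y; SUM(b)→a](S) → 5
  R → 4
  T → 4
  (R ⋈[f=h] T) → 0
  ρ[y/w]((R ⋈[f=h] T)) → 0
  ρ[a/f](ρ[y/w]((R ⋈[f=h] T))) → 0
  π[y,a](ρ[a/f](ρ[y/w]((R ⋈[f=h] T)))) → 0
  (γ[y; SUM(b)→a](S) ∪ π[y,a](ρ[a/f](ρ[y/w]((R ⋈[f=h] T))))) → 5
  S → 6
  σ[b<4](S) → 1
  ρ[x/y](σ[b<4](S)) → 1
  ((γ[y; SUM(b)→a](S) ∪ π[y,a](ρ[a/f](ρ[y/w]((R ⋈[f=h] T))))) ⋈[a=b] ρ[x/y](σ[b<4](S))) → 1
  γ[x; MIN(a)→e](((γ[y; SUM(b)→a](S) ∪ π[y,a](ρ[a/f](ρ[y/w]((R ⋈[f=h] T))))) ⋈[a=b] ρ[x/y](σ[b<4](S)))) → 1

|E| = 1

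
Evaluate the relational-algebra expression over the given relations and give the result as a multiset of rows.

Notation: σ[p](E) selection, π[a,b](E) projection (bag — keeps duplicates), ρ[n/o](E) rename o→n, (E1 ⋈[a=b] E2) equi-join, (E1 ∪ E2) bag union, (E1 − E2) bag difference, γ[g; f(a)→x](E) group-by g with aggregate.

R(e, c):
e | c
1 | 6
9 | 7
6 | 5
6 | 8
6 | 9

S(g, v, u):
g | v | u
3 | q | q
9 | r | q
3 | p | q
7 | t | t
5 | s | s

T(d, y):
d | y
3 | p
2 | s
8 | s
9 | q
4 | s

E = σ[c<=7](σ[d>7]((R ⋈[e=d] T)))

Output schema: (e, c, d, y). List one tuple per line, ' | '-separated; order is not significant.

Per-node cardinality:
  R → 5
  T → 5
  (R ⋈[e=d] T) → 1
  σ[d>7]((R ⋈[e=d] T)) → 1
  σ[c<=7](σ[d>7]((R ⋈[e=d] T))) → 1

== RESULT ==
e | c | d | y
9 | 7 | 9 | q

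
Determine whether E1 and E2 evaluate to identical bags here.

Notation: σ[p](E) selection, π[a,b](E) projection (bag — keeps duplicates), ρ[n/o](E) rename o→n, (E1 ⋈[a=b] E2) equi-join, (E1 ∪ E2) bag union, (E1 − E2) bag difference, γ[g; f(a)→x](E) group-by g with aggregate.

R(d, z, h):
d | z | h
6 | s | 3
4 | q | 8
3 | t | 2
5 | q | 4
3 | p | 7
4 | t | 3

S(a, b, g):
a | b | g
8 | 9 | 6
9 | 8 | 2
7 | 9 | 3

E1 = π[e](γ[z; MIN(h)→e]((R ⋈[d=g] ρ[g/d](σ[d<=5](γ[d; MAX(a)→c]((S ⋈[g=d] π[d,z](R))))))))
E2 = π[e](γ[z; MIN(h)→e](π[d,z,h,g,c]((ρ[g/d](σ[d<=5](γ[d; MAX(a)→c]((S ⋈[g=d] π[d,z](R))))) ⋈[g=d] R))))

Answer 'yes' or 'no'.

E1 subexpression sizes:
  R → 6
  S → 3
  R → 6
  π[d,z](R) → 6
  (S ⋈[g=d] π[d,z](R)) → 3
  γ[d; MAX(a)→c]((S ⋈[g=d] π[d,z](R))) → 2
  σ[d<=5](γ[d; MAX(a)→c]((S ⋈[g=d] π[d,z](R)))) → 1
  ρ[g/d](σ[d<=5](γ[d; MAX(a)→c]((S ⋈[g=d] π[d,z](R))))) → 1
  (R ⋈[d=g] ρ[g/d](σ[d<=5](γ[d; MAX(a)→c]((S ⋈[g=d] π[d,z](R)))))) → 2
  γ[z; MIN(h)→e]((R ⋈[d=g] ρ[g/d](σ[d<=5](γ[d; MAX(a)→c]((S ⋈[g=d] π[d,z](R))))))) → 2
  π[e](γ[z; MIN(h)→e]((R ⋈[d=g] ρ[g/d](σ[d<=5](γ[d; MAX(a)→c]((S ⋈[g=d] π[d,z](R)))))))) → 2
E2 subexpression sizes:
  S → 3
  R → 6
  π[d,z](R) → 6
  (S ⋈[g=d] π[d,z](R)) → 3
  γ[d; MAX(a)→c]((S ⋈[g=d] π[d,z](R))) → 2
  σ[d<=5](γ[d; MAX(a)→c]((S ⋈[g=d] π[d,z](R)))) → 1
  ρ[g/d](σ[d<=5](γ[d; MAX(a)→c]((S ⋈[g=d] π[d,z](R))))) → 1
  R → 6
  (ρ[g/d](σ[d<=5](γ[d; MAX(a)→c]((S ⋈[g=d] π[d,z](R))))) ⋈[g=d] R) → 2
  π[d,z,h,g,c]((ρ[g/d](σ[d<=5](γ[d; MAX(a)→c]((S ⋈[g=d] π[d,z](R))))) ⋈[g=d] R)) → 2
  γ[z; MIN(h)→e](π[d,z,h,g,c]((ρ[g/d](σ[d<=5](γ[d; MAX(a)→c]((S ⋈[g=d] π[d,z](R))))) ⋈[g=d] R))) → 2
  π[e](γ[z; MIN(h)→e](π[d,z,h,g,c]((ρ[g/d](σ[d<=5](γ[d; MAX(a)→c]((S ⋈[g=d] π[d,z](R))))) ⋈[g=d] R)))) → 2

E1 and E2 produce the same multiset:
e
2
7

yes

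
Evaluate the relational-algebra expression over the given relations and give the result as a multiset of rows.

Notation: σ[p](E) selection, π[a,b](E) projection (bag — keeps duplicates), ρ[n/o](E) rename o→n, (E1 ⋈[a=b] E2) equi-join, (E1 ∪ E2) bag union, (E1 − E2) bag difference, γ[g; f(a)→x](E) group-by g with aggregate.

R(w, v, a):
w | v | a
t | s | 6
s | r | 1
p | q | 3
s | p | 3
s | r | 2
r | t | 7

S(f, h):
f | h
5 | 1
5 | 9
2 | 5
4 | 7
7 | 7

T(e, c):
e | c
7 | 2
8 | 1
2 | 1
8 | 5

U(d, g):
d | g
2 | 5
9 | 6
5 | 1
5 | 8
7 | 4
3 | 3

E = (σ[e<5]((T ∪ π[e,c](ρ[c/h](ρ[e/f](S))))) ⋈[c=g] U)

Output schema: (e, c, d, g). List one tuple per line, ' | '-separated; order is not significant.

Subexpression sizes:
  T → 4
  S → 5
  ρ[e/f](S) → 5
  ρ[c/h](ρ[e/f](S)) → 5
  π[e,c](ρ[c/h](ρ[e/f](S))) → 5
  (T ∪ π[e,c](ρ[c/h](ρ[e/f](S)))) → 9
  σ[e<5]((T ∪ π[e,c](ρ[c/h](ρ[e/f](S))))) → 3
  U → 6
  (σ[e<5]((T ∪ π[e,c](ρ[c/h](ρ[e/f](S))))) ⋈[c=g] U) → 2

== RESULT ==
e | c | d | g
2 | 1 | 5 | 1
2 | 5 | 2 | 5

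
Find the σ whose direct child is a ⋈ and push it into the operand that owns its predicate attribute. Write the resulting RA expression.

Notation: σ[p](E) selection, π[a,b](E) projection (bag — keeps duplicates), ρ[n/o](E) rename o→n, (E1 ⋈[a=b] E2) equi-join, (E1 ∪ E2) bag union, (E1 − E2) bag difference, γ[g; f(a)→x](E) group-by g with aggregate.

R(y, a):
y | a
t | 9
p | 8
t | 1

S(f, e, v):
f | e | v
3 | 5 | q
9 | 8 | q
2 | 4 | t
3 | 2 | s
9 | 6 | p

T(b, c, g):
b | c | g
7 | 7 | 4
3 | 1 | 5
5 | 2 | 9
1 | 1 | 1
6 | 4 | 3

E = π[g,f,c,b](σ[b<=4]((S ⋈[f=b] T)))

σ filters on b, owned by the right side.
E' = π[g,f,c,b]((S ⋈[f=b] σ[b<=4](T)))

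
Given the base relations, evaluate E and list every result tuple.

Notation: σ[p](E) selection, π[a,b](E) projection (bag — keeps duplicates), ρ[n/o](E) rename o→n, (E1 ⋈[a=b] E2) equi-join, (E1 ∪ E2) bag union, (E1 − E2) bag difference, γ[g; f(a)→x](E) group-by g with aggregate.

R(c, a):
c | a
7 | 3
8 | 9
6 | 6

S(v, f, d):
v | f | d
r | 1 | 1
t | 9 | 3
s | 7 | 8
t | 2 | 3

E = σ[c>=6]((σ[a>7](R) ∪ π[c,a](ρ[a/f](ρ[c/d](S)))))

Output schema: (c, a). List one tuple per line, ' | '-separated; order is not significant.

Stepwise |·|:
  R → 3
  σ[a>7](R) → 1
  S → 4
  ρ[c/d](S) → 4
  ρ[a/f](ρ[c/d](S)) → 4
  π[c,a](ρ[a/f](ρ[c/d](S))) → 4
  (σ[a>7](R) ∪ π[c,a](ρ[a/f](ρ[c/d](S)))) → 5
  σ[c>=6]((σ[a>7](R) ∪ π[c,a](ρ[a/f](ρ[c/d](S))))) → 2

== RESULT ==
c | a
8 | 7
8 | 9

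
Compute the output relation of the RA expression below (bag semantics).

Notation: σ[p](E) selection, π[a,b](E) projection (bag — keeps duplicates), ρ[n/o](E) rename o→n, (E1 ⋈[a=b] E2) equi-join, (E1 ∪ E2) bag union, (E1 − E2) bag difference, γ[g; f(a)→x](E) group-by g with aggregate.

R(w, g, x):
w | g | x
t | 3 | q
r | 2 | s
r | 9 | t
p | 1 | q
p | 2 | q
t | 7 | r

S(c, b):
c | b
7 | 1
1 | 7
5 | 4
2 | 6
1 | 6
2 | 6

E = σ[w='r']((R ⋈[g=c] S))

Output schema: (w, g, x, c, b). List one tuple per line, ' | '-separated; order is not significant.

Row counts bottom-up:
  R → 6
  S → 6
  (R ⋈[g=c] S) → 7
  σ[w='r']((R ⋈[g=c] S)) → 2

== RESULT ==
w | g | x | c | b
r | 2 | s | 2 | 6
r | 2 | s | 2 | 6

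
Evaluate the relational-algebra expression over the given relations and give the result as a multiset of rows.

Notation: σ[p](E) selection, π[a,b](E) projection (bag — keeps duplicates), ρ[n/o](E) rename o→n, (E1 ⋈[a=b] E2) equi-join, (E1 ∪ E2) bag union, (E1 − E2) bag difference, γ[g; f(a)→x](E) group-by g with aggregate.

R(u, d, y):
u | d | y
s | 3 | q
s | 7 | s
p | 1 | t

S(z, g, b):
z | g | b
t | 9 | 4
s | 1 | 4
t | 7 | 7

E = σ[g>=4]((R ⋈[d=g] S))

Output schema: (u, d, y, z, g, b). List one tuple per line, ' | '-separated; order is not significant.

Subexpression sizes:
  R → 3
  S → 3
  (R ⋈[d=g] S) → 2
  σ[g>=4]((R ⋈[d=g] S)) → 1

== RESULT ==
u | d | y | z | g | b
s | 7 | s | t | 7 | 7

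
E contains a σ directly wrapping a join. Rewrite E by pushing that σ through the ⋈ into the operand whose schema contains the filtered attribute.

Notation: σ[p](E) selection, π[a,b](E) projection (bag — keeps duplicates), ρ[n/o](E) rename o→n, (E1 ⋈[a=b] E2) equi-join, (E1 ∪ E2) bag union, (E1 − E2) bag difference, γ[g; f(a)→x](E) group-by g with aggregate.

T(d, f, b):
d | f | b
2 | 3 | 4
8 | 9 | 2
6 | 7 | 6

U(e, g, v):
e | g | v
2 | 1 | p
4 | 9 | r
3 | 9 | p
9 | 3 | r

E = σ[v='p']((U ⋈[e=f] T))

σ filters on v, owned by the left side.
E' = (σ[v='p'](U) ⋈[e=f] T)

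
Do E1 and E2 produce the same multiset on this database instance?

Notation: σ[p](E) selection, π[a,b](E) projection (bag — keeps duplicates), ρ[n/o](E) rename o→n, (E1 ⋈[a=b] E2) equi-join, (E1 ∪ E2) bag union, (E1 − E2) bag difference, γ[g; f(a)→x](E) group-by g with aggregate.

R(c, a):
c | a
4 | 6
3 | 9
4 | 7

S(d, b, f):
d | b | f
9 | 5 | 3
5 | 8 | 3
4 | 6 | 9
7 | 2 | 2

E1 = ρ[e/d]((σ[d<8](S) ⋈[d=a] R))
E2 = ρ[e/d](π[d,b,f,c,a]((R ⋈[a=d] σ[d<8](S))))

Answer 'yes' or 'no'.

E1 subexpression sizes:
  S → 4
  σ[d<8](S) → 3
  R → 3
  (σ[d<8](S) ⋈[d=a] R) → 1
  ρ[e/d]((σ[d<8](S) ⋈[d=a] R)) → 1
E2 subexpression sizes:
  R → 3
  S → 4
  σ[d<8](S) → 3
  (R ⋈[a=d] σ[d<8](S)) → 1
  π[d,b,f,c,a]((R ⋈[a=d] σ[d<8](S))) → 1
  ρ[e/d](π[d,b,f,c,a]((R ⋈[a=d] σ[d<8](S)))) → 1

E1 and E2 produce the same multiset:
e | b | f | c | a
7 | 2 | 2 | 4 | 7

yes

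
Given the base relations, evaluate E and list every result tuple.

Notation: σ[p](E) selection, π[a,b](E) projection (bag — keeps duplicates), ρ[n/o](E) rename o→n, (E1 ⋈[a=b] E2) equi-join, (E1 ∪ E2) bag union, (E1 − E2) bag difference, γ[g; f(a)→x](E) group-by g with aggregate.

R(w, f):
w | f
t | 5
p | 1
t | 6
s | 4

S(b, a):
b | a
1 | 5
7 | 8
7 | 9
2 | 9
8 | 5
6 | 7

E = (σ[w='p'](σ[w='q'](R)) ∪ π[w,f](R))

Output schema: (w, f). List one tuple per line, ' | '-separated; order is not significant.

Subexpression sizes:
  R → 4
  σ[w='q'](R) → 0
  σ[w='p'](σ[w='q'](R)) → 0
  R → 4
  π[w,f](R) → 4
  (σ[w='p'](σ[w='q'](R)) ∪ π[w,f](R)) → 4

== RESULT ==
w | f
p | 1
s | 4
t | 5
t | 6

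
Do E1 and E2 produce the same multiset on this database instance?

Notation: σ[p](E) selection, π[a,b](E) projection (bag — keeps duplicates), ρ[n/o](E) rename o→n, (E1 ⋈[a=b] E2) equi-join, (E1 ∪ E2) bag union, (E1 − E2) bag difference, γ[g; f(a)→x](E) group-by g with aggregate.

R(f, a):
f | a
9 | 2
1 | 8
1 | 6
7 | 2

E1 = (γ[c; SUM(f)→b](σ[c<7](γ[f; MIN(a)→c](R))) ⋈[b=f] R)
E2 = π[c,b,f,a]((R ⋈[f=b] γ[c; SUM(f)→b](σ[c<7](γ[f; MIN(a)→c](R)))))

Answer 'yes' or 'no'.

E1 per-node cardinality:
  R → 4
  γ[f; MIN(a)→c](R) → 3
  σ[c<7](γ[f; MIN(a)→c](R)) → 3
  γ[c; SUM(f)→b](σ[c<7](γ[f; MIN(a)→c](R))) → 2
  R → 4
  (γ[c; SUM(f)→b](σ[c<7](γ[f; MIN(a)→c](R))) ⋈[b=f] R) → 2
E2 per-node cardinality:
  R → 4
  R → 4
  γ[f; MIN(a)→c](R) → 3
  σ[c<7](γ[f; MIN(a)→c](R)) → 3
  γ[c; SUM(f)→b](σ[c<7](γ[f; MIN(a)→c](R))) → 2
  (R ⋈[f=b] γ[c; SUM(f)→b](σ[c<7](γ[f; MIN(a)→c](R)))) → 2
  π[c,b,f,a]((R ⋈[f=b] γ[c; SUM(f)→b](σ[c<7](γ[f; MIN(a)→c](R))))) → 2

E1 and E2 produce the same multiset:
c | b | f | a
6 | 1 | 1 | 6
6 | 1 | 1 | 8

yes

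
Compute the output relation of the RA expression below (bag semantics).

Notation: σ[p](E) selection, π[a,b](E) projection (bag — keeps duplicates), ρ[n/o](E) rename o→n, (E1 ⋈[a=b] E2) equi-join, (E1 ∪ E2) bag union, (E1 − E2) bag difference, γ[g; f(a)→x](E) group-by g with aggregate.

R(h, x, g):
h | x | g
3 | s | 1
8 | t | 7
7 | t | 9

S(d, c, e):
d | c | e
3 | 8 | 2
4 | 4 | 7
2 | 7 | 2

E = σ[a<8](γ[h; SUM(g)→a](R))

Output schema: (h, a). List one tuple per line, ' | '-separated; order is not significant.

Row counts bottom-up:
  R → 3
  γ[h; SUM(g)→a](R) → 3
  σ[a<8](γ[h; SUM(g)→a](R)) → 2

== RESULT ==
h | a
3 | 1
8 | 7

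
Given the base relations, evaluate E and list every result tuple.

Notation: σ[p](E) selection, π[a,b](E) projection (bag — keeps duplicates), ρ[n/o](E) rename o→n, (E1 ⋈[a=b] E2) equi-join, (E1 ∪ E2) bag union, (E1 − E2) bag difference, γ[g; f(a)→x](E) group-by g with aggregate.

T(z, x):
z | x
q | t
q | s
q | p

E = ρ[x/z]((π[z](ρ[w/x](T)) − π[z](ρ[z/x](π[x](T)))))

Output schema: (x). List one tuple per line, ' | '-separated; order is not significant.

Subexpression sizes:
  T → 3
  ρ[w/x](T) → 3
  π[z](ρ[w/x](T)) → 3
  T → 3
  π[x](T) → 3
  ρ[z/x](π[x](T)) → 3
  π[z](ρ[z/x](π[x](T))) → 3
  (π[z](ρ[w/x](T)) − π[z](ρ[z/x](π[x](T)))) → 3
  ρ[x/z]((π[z](ρ[w/x](T)) − π[z](ρ[z/x](π[x](T))))) → 3

== RESULT ==
x
q
q
q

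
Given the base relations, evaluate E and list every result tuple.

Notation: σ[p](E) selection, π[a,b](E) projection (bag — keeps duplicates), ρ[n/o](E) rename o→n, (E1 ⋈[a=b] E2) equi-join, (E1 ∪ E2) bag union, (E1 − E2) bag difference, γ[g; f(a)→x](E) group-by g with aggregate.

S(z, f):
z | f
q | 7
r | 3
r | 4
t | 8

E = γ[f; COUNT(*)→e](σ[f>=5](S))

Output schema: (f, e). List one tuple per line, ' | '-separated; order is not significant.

Stepwise |·|:
  S → 4
  σ[f>=5](S) → 2
  γ[f; COUNT(*)→e](σ[f>=5](S)) → 2

== RESULT ==
f | e
7 | 1
8 | 1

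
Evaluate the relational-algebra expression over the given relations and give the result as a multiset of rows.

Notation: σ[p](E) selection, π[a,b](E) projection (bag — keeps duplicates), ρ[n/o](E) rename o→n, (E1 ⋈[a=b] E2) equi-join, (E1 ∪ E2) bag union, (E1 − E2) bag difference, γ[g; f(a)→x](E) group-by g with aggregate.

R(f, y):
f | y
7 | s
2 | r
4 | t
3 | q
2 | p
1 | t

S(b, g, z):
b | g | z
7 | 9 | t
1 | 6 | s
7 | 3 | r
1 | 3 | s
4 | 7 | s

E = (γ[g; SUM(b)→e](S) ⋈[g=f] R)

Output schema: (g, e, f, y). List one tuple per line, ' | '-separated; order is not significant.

Stepwise |·|:
  S → 5
  γ[g; SUM(b)→e](S) → 4
  R → 6
  (γ[g; SUM(b)→e](S) ⋈[g=f] R) → 2

== RESULT ==
g | e | f | y
3 | 8 | 3 | q
7 | 4 | 7 | s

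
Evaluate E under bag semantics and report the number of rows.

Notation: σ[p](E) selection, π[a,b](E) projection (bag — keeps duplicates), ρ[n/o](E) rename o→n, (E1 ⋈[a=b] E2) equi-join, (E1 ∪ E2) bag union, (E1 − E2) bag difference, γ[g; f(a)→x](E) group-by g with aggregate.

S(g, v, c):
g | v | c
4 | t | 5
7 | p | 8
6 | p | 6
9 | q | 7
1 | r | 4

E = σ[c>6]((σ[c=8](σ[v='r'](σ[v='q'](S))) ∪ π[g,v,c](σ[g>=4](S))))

Per-node cardinality:
  S → 5
  σ[v='q'](S) → 1
  σ[v='r'](σ[v='q'](S)) → 0
  σ[c=8](σ[v='r'](σ[v='q'](S))) → 0
  S → 5
  σ[g>=4](S) → 4
  π[g,v,c](σ[g>=4](S)) → 4
  (σ[c=8](σ[v='r'](σ[v='q'](S))) ∪ π[g,v,c](σ[g>=4](S))) → 4
  σ[c>6]((σ[c=8](σ[v='r'](σ[v='q'](S))) ∪ π[g,v,c](σ[g>=4](S)))) → 2

|E| = 2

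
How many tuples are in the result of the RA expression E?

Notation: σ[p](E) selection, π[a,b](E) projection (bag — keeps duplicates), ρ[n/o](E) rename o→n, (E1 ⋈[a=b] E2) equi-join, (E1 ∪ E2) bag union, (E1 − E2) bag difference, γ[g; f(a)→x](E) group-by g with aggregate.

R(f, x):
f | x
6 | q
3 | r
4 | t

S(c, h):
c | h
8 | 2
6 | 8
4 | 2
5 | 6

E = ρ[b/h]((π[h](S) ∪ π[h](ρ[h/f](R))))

Stepwise |·|:
  S → 4
  π[h](S) → 4
  R → 3
  ρ[h/f](R) → 3
  π[h](ρ[h/f](R)) → 3
  (π[h](S) ∪ π[h](ρ[h/f](R))) → 7
  ρ[b/h]((π[h](S) ∪ π[h](ρ[h/f](R)))) → 7

|E| = 7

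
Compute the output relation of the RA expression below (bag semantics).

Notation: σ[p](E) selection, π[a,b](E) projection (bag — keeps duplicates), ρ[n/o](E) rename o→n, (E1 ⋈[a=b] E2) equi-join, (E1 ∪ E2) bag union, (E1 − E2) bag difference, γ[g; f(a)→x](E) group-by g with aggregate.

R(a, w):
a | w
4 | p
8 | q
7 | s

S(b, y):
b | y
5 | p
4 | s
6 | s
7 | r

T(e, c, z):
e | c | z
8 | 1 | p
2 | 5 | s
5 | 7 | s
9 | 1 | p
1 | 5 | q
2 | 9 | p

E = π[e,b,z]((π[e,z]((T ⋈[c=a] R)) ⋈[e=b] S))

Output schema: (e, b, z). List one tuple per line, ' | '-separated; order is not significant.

Subexpression sizes:
  T → 6
  R → 3
  (T ⋈[c=a] R) → 1
  π[e,z]((T ⋈[c=a] R)) → 1
  S → 4
  (π[e,z]((T ⋈[c=a] R)) ⋈[e=b] S) → 1
  π[e,b,z]((π[e,z]((T ⋈[c=a] R)) ⋈[e=b] S)) → 1

== RESULT ==
e | b | z
5 | 5 | s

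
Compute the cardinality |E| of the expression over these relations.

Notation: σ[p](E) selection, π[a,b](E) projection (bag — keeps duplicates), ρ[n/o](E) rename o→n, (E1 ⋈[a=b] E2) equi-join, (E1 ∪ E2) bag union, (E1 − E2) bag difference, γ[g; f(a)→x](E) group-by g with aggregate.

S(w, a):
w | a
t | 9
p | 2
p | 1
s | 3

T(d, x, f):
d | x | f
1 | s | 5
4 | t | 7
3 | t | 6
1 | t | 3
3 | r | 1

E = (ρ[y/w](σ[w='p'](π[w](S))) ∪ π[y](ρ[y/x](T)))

Stepwise |·|:
  S → 4
  π[w](S) → 4
  σ[w='p'](π[w](S)) → 2
  ρ[y/w](σ[w='p'](π[w](S))) → 2
  T → 5
  ρ[y/x](T) → 5
  π[y](ρ[y/x](T)) → 5
  (ρ[y/w](σ[w='p'](π[w](S))) ∪ π[y](ρ[y/x](T))) → 7

|E| = 7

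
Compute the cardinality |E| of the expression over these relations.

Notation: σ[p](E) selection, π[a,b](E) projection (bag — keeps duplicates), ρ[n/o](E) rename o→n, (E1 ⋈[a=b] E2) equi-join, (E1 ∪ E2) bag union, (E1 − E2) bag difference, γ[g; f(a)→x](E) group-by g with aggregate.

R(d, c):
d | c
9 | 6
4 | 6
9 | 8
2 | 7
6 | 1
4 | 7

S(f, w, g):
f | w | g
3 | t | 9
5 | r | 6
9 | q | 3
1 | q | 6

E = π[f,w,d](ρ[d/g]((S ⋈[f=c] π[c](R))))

Subexpression sizes:
  S → 4
  R → 6
  π[c](R) → 6
  (S ⋈[f=c] π[c](R)) → 1
  ρ[d/g]((S ⋈[f=c] π[c](R))) → 1
  π[f,w,d](ρ[d/g]((S ⋈[f=c] π[c](R)))) → 1

|E| = 1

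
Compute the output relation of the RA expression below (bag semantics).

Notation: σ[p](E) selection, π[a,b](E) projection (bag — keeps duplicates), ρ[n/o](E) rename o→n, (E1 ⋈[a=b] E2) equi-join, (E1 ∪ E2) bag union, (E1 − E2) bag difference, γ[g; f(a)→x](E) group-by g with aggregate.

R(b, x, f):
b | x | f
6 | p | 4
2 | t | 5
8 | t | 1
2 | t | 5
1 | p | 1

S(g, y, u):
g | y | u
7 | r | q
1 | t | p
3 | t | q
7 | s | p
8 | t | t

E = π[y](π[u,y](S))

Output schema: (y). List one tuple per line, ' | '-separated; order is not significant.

Per-node cardinality:
  S → 5
  π[u,y](S) → 5
  π[y](π[u,y](S)) → 5

== RESULT ==
y
r
s
t
t
t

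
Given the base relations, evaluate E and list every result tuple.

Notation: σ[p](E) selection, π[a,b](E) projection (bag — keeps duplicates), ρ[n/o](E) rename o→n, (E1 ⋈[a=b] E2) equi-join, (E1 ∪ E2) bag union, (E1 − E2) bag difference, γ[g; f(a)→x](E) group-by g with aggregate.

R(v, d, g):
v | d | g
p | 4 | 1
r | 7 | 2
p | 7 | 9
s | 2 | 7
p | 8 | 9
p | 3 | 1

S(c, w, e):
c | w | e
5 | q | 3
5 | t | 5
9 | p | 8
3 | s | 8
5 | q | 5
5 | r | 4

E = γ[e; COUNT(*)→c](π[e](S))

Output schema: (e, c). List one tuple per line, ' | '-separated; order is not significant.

Row counts bottom-up:
  S → 6
  π[e](S) → 6
  γ[e; COUNT(*)→c](π[e](S)) → 4

== RESULT ==
e | c
3 | 1
4 | 1
5 | 2
8 | 2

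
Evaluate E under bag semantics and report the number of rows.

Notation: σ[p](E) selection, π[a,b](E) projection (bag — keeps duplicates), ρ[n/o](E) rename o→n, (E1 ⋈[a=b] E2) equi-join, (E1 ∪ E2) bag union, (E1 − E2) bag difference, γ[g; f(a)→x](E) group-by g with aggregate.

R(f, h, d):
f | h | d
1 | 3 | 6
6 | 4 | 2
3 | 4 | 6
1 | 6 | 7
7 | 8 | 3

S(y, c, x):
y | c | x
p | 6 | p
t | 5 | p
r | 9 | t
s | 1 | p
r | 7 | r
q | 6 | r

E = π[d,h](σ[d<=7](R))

Subexpression sizes:
  R → 5
  σ[d<=7](R) → 5
  π[d,h](σ[d<=7](R)) → 5

|E| = 5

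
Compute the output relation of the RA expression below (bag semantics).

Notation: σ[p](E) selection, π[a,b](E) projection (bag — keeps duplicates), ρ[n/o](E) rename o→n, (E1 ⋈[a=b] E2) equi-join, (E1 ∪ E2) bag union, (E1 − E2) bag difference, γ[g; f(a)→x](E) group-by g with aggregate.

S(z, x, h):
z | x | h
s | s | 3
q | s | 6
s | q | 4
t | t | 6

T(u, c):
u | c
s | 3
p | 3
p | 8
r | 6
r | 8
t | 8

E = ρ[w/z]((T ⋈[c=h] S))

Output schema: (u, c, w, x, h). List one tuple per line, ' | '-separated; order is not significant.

Subexpression sizes:
  T → 6
  S → 4
  (T ⋈[c=h] S) → 4
  ρ[w/z]((T ⋈[c=h] S)) → 4

== RESULT ==
u | c | w | x | h
p | 3 | s | s | 3
r | 6 | q | s | 6
r | 6 | t | t | 6
s | 3 | s | s | 3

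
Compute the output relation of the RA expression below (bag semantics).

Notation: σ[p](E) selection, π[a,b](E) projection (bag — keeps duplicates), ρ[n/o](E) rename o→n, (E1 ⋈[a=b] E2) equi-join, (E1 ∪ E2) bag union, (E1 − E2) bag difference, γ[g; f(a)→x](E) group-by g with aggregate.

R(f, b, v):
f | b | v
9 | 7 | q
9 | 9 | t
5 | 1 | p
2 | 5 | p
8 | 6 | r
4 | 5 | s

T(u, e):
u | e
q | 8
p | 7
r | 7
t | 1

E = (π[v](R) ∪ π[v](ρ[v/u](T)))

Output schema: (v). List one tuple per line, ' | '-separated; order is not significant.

Stepwise |·|:
  R → 6
  π[v](R) → 6
  T → 4
  ρ[v/u](T) → 4
  π[v](ρ[v/u](T)) → 4
  (π[v](R) ∪ π[v](ρ[v/u](T))) → 10

== RESULT ==
v
p
p
p
q
q
r
r
s
t
t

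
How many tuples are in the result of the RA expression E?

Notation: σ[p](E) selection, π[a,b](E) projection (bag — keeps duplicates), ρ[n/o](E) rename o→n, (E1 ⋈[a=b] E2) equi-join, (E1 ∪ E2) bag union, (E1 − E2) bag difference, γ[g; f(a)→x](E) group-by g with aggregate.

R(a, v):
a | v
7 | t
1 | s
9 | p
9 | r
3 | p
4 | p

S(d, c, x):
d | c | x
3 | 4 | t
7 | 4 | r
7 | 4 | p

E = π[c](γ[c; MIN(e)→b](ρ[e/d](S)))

Per-node cardinality:
  S → 3
  ρ[e/d](S) → 3
  γ[c; MIN(e)→b](ρ[e/d](S)) → 1
  π[c](γ[c; MIN(e)→b](ρ[e/d](S))) → 1

|E| = 1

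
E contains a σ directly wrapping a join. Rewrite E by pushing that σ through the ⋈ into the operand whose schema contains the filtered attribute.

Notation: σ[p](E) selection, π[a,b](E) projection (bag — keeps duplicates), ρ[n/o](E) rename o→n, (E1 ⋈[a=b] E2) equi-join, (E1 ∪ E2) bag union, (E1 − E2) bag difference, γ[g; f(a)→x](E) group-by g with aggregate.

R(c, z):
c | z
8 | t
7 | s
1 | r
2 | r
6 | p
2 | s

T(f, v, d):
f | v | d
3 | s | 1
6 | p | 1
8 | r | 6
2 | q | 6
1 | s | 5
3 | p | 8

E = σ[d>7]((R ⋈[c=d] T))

σ filters on d, owned by the right side.
E' = (R ⋈[c=d] σ[d>7](T))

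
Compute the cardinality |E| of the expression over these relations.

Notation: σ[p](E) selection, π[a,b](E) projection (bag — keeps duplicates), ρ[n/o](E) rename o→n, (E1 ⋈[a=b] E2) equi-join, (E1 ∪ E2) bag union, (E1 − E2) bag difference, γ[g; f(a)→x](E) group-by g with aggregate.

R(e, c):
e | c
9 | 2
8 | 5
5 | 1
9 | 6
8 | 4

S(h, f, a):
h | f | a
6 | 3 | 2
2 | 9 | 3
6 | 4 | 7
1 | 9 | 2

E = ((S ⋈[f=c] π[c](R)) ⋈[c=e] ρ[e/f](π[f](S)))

Row counts bottom-up:
  S → 4
  R → 5
  π[c](R) → 5
  (S ⋈[f=c] π[c](R)) → 1
  S → 4
  π[f](S) → 4
  ρ[e/f](π[f](S)) → 4
  ((S ⋈[f=c] π[c](R)) ⋈[c=e] ρ[e/f](π[f](S))) → 1

|E| = 1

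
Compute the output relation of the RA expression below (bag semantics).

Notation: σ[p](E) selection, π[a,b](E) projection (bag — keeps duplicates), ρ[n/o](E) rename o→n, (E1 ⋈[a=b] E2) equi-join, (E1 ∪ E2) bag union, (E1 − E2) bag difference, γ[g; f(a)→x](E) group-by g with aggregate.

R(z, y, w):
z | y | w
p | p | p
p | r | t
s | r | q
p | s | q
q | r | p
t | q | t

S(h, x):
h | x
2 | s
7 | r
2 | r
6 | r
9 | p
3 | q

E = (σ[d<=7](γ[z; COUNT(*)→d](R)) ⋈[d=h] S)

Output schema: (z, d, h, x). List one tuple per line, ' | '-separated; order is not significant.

Subexpression sizes:
  R → 6
  γ[z; COUNT(*)→d](R) → 4
  σ[d<=7](γ[z; COUNT(*)→d](R)) → 4
  S → 6
  (σ[d<=7](γ[z; COUNT(*)→d](R)) ⋈[d=h] S) → 1

== RESULT ==
z | d | h | x
p | 3 | 3 | q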